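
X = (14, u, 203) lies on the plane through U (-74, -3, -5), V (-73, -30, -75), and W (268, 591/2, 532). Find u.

A normal to the plane is n = UV × UW = (6396, -24477, 19065/2).
X lies in the plane iff n · UX = 0.
This gives (-24477)u + (2472177) = 0, so u = 101.

101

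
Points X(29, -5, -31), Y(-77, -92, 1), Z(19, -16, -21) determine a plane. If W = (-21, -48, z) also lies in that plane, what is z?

The plane through X, Y, Z has equation −518x + 740y + 296z = -27898.
Substituting W: (296)z + (-24642) = -27898, so z = -11.

-11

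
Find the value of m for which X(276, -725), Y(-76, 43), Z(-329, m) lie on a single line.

The three points are collinear iff det[XY; XZ] = 0.
This determinant is linear in m: (-352)m + (209440) = 0, so m = 595.

595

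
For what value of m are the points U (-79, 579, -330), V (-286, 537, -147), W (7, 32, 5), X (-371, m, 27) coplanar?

The points are coplanar iff UV · (UW × UX) = 0.
Expanding, this is linear in m: (85083)m + (-32671872) = 0.
So m = 384.

384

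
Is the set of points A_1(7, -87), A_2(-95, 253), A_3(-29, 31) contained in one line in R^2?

No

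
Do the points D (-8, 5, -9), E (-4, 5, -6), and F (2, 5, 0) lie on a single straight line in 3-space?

No

DE = (4, 0, 3), DF = (10, 0, 9).
Comparing components 3 and 1: (3)(10) − (4)(9) = -6 ≠ 0, so DE and DF are not parallel and the points are not collinear.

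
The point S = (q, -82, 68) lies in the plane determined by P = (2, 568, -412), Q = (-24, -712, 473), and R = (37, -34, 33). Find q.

39

A normal to the plane is n = PQ × PR = (-36830, 42545, 60452).
S lies in the plane iff n · PS = 0.
This gives (-36830)q + (1436370) = 0, so q = 39.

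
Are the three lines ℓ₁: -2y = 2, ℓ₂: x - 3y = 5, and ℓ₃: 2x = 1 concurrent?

The three lines meet at one point iff the augmented coefficient matrix [aᵢ bᵢ cᵢ] has rank < 3, i.e. its determinant vanishes.
Here the determinant is -6.
Nonzero, so no common point exists.

No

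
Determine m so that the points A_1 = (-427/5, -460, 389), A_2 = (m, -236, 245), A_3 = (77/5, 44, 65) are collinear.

Collinearity requires A_1A_2 × A_1A_3 = 0; each component is linear in m.
The y-component gives (324)m + (65772/5) = 0, so m = -203/5.
The remaining components then also vanish.

-203/5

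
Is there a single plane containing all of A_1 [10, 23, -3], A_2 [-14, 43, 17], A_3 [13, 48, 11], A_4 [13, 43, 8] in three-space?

With A_1 as base: A_1A_2 = (-24, 20, 20), A_1A_3 = (3, 25, 14), A_1A_4 = (3, 20, 11).
A_1A_3 × A_1A_4 = (-5, 9, -15).
A_1A_2 · (A_1A_3 × A_1A_4) = 0.
The scalar triple product vanishes, so the four points are coplanar.

Yes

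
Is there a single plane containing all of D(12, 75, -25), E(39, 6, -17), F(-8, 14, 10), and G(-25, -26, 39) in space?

The four points are coplanar iff the 3×3 determinant with rows DE, DF, DG is zero.
Rows: (27, -69, 8), (-20, -61, 35), (-37, -101, 64).
Expanding along the first row: (27)(-369) − (-69)(15) + (8)(-237) = -10824.
Nonzero ⇒ not coplanar.

No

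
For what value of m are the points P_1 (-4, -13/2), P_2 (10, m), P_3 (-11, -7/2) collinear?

Collinearity: (P_2 − P_1) must be parallel to (P_3 − P_1) = (-7, 3).
Cross-multiplying the components: (m − (-13/2))·(-7) = (14)·(3).
Solving gives m = -25/2.

-25/2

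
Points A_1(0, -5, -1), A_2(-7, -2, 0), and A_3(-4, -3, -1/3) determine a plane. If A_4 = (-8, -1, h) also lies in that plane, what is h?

The plane through A_1, A_2, A_3 has equation (2/3)y − 2z = -4/3.
Substituting A_4: (-2)h + (-2/3) = -4/3, so h = 1/3.

1/3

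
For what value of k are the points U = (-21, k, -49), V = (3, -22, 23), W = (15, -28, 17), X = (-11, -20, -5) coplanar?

Coplanarity ⇔ det[UV; UW; UX] = 0.
Expanding, this is linear in k: (-420)k + (-9240) = 0.
So k = -22.

-22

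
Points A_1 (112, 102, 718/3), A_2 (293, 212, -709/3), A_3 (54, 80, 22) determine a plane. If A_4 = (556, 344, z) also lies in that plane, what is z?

-452/3

The plane through A_1, A_2, A_3 has equation −(103114/3)x + 66926y + 2398z = 3550784.
Substituting A_4: (2398)z + (11736248/3) = 3550784, so z = -452/3.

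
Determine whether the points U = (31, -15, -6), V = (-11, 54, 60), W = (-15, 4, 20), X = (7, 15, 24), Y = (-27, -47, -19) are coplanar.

The plane through U, V, W has normal n = UV × UW = (540, -1944, 2376) and equation n·P = 31644.
Checking the remaining points: n·X = 31644, n·Y = 31644.
All equal 31644, so all 5 points lie in one plane.

Yes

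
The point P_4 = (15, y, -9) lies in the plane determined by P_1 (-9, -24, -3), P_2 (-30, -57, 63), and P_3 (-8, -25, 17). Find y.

Coplanarity requires P_1P_2 · (P_1P_3 × P_1P_4) = 0.
P_1P_2 = (-21, -33, 66), P_1P_3 = (1, -1, 20); the triple product is linear in y with coefficient 486 and constant term -2916.
Setting it to zero: y = 6.

6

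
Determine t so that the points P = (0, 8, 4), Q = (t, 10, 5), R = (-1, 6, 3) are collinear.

1

Direction PR = (-1, -2, -1). From the y-coordinate of Q, the parameter along the line is τ = (10 − 8)/(-2) = -1.
Then t = 0 + (-1)·(-1) = 1.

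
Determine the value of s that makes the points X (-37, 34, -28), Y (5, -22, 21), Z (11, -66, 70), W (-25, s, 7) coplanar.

The points are coplanar iff XY · (XZ × XW) = 0.
Expanding, this is linear in s: (-1764)s + (0) = 0.
So s = 0.

0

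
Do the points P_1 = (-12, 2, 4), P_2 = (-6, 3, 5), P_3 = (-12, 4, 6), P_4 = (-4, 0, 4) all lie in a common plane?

A normal to the plane through P_1, P_2, P_3 is n = P_1P_2 × P_1P_3 = (0, -12, 12).
The plane has equation n·P = 24. For P_4: n·P_4 = 48.
48 ≠ 24, so P_4 is off the plane.

No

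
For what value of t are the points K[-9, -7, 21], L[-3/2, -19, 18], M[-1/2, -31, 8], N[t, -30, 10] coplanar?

The points are coplanar iff KL · (KM × KN) = 0.
Expanding, this is linear in t: (84)t + (-42) = 0.
So t = 1/2.

1/2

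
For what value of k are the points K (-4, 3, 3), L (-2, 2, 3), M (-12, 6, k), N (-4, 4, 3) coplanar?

3

Normal to plane KLN: n = (0, 0, 2); plane equation n·P = 6.
Requiring n·M = 6: (2)k + (0) = 6.
So k = 3.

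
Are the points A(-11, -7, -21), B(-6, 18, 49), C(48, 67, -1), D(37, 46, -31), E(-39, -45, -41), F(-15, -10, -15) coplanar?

Yes

The plane through A, B, C has normal n = AB × AC = (-4680, 4030, -1105) and equation n·P = 46475.
Checking the remaining points: n·D = 46475, n·E = 46475, n·F = 46475.
All equal 46475, so all 6 points lie in one plane.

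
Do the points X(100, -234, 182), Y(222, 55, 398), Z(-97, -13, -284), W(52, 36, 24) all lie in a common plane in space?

No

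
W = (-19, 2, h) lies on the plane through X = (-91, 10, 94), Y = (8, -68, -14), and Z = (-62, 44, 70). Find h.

A normal to the plane is n = XY × XZ = (5544, -756, 5628).
W lies in the plane iff n · XW = 0.
This gives (5628)h + (-123816) = 0, so h = 22.

22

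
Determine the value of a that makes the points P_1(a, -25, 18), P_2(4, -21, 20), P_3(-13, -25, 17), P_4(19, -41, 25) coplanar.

Coplanarity ⇔ det[P_1P_2; P_1P_3; P_1P_4] = 0.
Expanding, this is linear in a: (80)a + (640) = 0.
So a = -8.

-8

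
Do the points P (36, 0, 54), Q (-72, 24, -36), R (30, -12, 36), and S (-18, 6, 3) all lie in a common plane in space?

The four points are coplanar iff the 3×3 determinant with rows PQ, PR, PS is zero.
Rows: (-108, 24, -90), (-6, -12, -18), (-54, 6, -51).
Expanding along the first row: (-108)(720) − (24)(-666) + (-90)(-684) = -216.
Nonzero ⇒ not coplanar.

No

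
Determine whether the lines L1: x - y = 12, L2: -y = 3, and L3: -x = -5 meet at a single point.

No

Intersecting L1 and L2: solving the 2×2 system gives (x, y) = (9, -3).
Substitute into L3: (-1)(9) + (0)(-3) = -9.
But L3 requires -5 ≠ -9, so the three lines have no common point.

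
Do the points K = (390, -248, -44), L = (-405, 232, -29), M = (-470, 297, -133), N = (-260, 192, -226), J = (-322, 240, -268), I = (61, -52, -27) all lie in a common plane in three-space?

The plane through K, L, M has normal n = KL × KM = (-50895, -83655, -20475) and equation n·P = 1798290.
Checking the remaining points: n·N = 1798290, n·J = 1798290, n·I = 1798290.
All equal 1798290, so all 6 points lie in one plane.

Yes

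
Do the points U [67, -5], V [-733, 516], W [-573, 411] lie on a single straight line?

No

UV = (-800, 521), UW = (-640, 416).
If collinear, UW would be a scalar multiple of UV. But (-800)·(416) ≠ (521)·(-640) (difference 640), so they are not parallel; the points are not collinear.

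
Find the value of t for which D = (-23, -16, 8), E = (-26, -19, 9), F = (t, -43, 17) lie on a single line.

Direction DE = (-3, -3, 1). From the y-coordinate of F, the parameter along the line is τ = (-43 − (-16))/(-3) = 9.
Then t = (-23) + 9·(-3) = -50.

-50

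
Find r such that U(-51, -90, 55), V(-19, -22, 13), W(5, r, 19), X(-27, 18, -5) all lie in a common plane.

-46

Normal to plane UVX: n = (456, 912, 1824); plane equation n·P = -5016.
Requiring n·W = -5016: (912)r + (36936) = -5016.
So r = -46.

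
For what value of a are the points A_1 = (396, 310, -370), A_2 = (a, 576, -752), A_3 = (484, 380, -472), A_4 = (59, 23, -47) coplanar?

729

The points are coplanar iff A_1A_2 · (A_1A_3 × A_1A_4) = 0.
Expanding, this is linear in a: (-6664)a + (4858056) = 0.
So a = 729.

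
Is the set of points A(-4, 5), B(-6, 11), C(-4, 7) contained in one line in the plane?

No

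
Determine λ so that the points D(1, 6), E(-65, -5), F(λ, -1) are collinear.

-41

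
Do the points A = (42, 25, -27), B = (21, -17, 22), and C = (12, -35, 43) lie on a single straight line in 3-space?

AB = (-21, -42, 49), AC = (-30, -60, 70).
Each component of AC is 10/7 times the corresponding component of AB, so AC = 10/7·AB and the points are collinear.

Yes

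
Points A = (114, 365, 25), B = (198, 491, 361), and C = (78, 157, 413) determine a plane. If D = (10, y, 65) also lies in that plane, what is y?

77

Coplanarity requires AB · (AC × AD) = 0.
AB = (84, 126, 336), AC = (-36, -208, 388); the triple product is linear in y with coefficient -44688 and constant term 3440976.
Setting it to zero: y = 77.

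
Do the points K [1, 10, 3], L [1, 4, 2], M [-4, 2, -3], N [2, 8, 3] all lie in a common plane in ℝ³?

A normal to the plane through K, L, M is n = KL × KM = (28, 5, -30).
The plane has equation n·P = -12. For N: n·N = 6.
6 ≠ -12, so N is off the plane.

No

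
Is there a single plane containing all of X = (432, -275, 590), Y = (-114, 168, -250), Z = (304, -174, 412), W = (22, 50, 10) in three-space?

With X as base: XY = (-546, 443, -840), XZ = (-128, 101, -178), XW = (-410, 325, -580).
XZ × XW = (-730, -1260, -190).
XY · (XZ × XW) = 0.
The scalar triple product vanishes, so the four points are coplanar.

Yes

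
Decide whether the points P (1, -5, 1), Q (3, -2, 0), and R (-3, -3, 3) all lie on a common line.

No

PQ = (2, 3, -1), PR = (-4, 2, 2).
Comparing components 2 and 3: (3)(2) − (-1)(2) = 8 ≠ 0, so PQ and PR are not parallel and the points are not collinear.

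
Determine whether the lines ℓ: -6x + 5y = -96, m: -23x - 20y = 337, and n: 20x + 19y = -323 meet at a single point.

Intersecting ℓ and m: solving the 2×2 system gives (x, y) = (1, -18).
Substitute into n: (20)(1) + (19)(-18) = -322.
But n requires -323 ≠ -322, so the three lines have no common point.

No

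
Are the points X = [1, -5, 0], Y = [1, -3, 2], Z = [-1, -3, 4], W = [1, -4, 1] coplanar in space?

Yes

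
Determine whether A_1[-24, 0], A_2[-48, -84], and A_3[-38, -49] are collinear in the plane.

Yes

A_1A_2 = (-24, -84), A_1A_3 = (-14, -49).
Twice the signed area of △A_1A_2A_3 is (-24)(-49) − (-84)(-14) = 0.
The triangle is degenerate (zero area), so the points are collinear.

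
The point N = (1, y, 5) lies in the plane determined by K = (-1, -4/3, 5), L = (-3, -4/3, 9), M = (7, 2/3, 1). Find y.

-2/3

A normal to the plane is n = KL × KM = (-8, 24, -4).
N lies in the plane iff n · KN = 0.
This gives (24)y + (16) = 0, so y = -2/3.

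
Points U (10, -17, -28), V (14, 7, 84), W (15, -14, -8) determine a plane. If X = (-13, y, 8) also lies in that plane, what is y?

-2

A normal to the plane is n = UV × UW = (144, 480, -108).
X lies in the plane iff n · UX = 0.
This gives (480)y + (960) = 0, so y = -2.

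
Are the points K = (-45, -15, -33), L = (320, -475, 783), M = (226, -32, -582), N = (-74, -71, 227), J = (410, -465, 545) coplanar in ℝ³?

No

The plane through K, L, M has normal n = KL × KM = (266412, 421521, 118455) and equation n·P = -22220370.
Checking the remaining points: n·N = -22753194, n·J = -22220370.
Since n·N = -22753194 ≠ -22220370, N is off the plane and the points are not all coplanar.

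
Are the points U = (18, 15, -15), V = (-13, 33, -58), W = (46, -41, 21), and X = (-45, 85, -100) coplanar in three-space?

Yes

The four points are coplanar iff the 3×3 determinant with rows UV, UW, UX is zero.
Rows: (-31, 18, -43), (28, -56, 36), (-63, 70, -85).
Expanding along the first row: (-31)(2240) − (18)(-112) + (-43)(-1568) = 0.
Zero determinant ⇒ coplanar.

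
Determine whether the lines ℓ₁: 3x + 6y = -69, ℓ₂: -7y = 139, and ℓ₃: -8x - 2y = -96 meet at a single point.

No

The three lines meet at one point iff the augmented coefficient matrix [aᵢ bᵢ cᵢ] has rank < 3, i.e. its determinant vanishes.
Here the determinant is 42.
Nonzero, so no common point exists.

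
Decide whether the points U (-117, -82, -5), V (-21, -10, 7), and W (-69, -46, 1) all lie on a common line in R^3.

Yes

UV = (96, 72, 12), UW = (48, 36, 6).
Each component of UW is 1/2 times the corresponding component of UV, so UW = 1/2·UV and the points are collinear.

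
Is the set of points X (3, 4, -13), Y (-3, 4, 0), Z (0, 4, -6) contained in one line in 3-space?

No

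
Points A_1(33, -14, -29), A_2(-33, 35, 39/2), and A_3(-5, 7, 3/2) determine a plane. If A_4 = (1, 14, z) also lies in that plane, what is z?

-7

The plane through A_1, A_2, A_3 has equation 476x + 170y + 476z = -476.
Substituting A_4: (476)z + (2856) = -476, so z = -7.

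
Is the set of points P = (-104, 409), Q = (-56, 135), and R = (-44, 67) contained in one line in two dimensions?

No

PQ = (48, -274), PR = (60, -342).
Twice the signed area of △PQR is (48)(-342) − (-274)(60) = 24.
The area is nonzero, so the three points are not collinear.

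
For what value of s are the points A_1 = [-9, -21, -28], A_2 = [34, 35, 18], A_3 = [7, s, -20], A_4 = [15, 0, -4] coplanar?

Coplanarity ⇔ det[A_1A_2; A_1A_3; A_1A_4] = 0.
Expanding, this is linear in s: (-72)s + (-4032) = 0.
So s = -56.

-56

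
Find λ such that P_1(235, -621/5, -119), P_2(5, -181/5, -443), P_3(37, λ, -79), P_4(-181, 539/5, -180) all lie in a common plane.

-21/5

Normal to plane P_1P_2P_4: n = (69800, 120754, -16752); plane equation n·P = 16994206/5.
Requiring n·P_3 = 16994206/5: (120754)λ + (3906008) = 16994206/5.
So λ = -21/5.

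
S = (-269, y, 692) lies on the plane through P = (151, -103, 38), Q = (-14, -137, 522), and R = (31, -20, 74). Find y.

The plane through P, Q, R has equation −41396x − 52140y − 17775z = -1555826.
Substituting S: (-52140)y + (-1164776) = -1555826, so y = 15/2.

15/2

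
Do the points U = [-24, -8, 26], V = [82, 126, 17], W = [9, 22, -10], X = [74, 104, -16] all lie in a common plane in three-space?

Yes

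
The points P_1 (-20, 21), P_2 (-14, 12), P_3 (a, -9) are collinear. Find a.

The three points are collinear iff det[P_1P_2; P_1P_3] = 0.
This determinant is linear in a: (9)a + (0) = 0, so a = 0.

0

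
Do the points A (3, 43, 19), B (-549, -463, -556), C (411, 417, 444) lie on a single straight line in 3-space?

AB = (-552, -506, -575), AC = (408, 374, 425).
AB × AC = (0, 0, 0).
The cross product vanishes, so the three points are collinear.

Yes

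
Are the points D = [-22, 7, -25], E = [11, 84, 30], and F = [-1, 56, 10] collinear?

DE = (33, 77, 55), DF = (21, 49, 35).
Each component of DF is 7/11 times the corresponding component of DE, so DF = 7/11·DE and the points are collinear.

Yes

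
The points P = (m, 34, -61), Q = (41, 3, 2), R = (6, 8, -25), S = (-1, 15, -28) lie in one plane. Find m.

-50

Coplanarity ⇔ det[PQ; PR; PS] = 0.
Expanding, this is linear in m: (-174)m + (-8700) = 0.
So m = -50.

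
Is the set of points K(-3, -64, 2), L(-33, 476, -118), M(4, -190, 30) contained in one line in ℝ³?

Yes

KL = (-30, 540, -120), KM = (7, -126, 28).
KL × KM = (0, 0, 0).
The cross product vanishes, so the three points are collinear.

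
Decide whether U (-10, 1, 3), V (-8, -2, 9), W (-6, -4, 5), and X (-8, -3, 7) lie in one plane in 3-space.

The four points are coplanar iff the 3×3 determinant with rows UV, UW, UX is zero.
Rows: (2, -3, 6), (4, -5, 2), (2, -4, 4).
Expanding along the first row: (2)(-12) − (-3)(12) + (6)(-6) = -24.
Nonzero ⇒ not coplanar.

No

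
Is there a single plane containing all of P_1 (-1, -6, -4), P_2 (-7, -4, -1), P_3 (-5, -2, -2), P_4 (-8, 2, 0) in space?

No

A normal to the plane through P_1, P_2, P_3 is n = P_1P_2 × P_1P_3 = (-8, 0, -16).
The plane has equation n·P = 72. For P_4: n·P_4 = 64.
64 ≠ 72, so P_4 is off the plane.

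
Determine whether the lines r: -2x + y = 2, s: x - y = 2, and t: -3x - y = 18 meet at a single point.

Yes

The three lines meet at one point iff the augmented coefficient matrix [aᵢ bᵢ cᵢ] has rank < 3, i.e. its determinant vanishes.
Here the determinant is 0.
It vanishes, so the lines are concurrent at (-4, -6).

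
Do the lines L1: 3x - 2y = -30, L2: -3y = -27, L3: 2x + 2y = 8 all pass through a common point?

No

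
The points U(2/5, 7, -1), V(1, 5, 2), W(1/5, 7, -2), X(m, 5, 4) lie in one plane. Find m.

The points are coplanar iff UV · (UW × UX) = 0.
Expanding, this is linear in m: (2)m + (-14/5) = 0.
So m = 7/5.

7/5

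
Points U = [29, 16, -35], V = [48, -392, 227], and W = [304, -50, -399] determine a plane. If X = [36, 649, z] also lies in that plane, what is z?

-496

Coplanarity requires UV · (UW × UX) = 0.
UV = (19, -408, 262), UW = (275, -66, -364); the triple product is linear in z with coefficient 110946 and constant term 55029216.
Setting it to zero: z = -496.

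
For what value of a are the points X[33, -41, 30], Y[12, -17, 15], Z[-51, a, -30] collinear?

55

Collinearity requires XY × XZ = 0; each component is linear in a.
The x-component gives (15)a + (-825) = 0, so a = 55.
The remaining components then also vanish.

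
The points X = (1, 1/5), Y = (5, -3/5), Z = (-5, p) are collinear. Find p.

The three points are collinear iff det[XY; XZ] = 0.
This determinant is linear in p: (4)p + (-28/5) = 0, so p = 7/5.

7/5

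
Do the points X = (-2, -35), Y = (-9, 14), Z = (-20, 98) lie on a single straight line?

No

XY = (-7, 49), XZ = (-18, 133).
If collinear, XZ would be a scalar multiple of XY. But (-7)·(133) ≠ (49)·(-18) (difference -49), so they are not parallel; the points are not collinear.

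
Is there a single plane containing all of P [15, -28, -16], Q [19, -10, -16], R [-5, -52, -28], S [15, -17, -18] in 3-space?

The four points are coplanar iff the 3×3 determinant with rows PQ, PR, PS is zero.
Rows: (4, 18, 0), (-20, -24, -12), (0, 11, -2).
Expanding along the first row: (4)(180) − (18)(40) + (0)(-220) = 0.
Zero determinant ⇒ coplanar.

Yes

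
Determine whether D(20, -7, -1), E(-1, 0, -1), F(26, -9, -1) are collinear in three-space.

Yes

DE = (-21, 7, 0), DF = (6, -2, 0).
DE × DF = (0, 0, 0).
The cross product vanishes, so the three points are collinear.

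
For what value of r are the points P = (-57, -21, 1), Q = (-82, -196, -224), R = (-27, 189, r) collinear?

Direction PQ = (-25, -175, -225). From the x-coordinate of R, the parameter along the line is τ = (-27 − (-57))/(-25) = -6/5.
Then r = 1 + (-6/5)·(-225) = 271.

271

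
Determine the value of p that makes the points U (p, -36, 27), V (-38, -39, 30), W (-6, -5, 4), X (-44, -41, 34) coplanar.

-34

Coplanarity ⇔ det[UV; UW; UX] = 0.
Expanding, this is linear in p: (-84)p + (-2856) = 0.
So p = -34.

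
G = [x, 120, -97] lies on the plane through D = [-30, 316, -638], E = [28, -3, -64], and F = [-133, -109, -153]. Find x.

127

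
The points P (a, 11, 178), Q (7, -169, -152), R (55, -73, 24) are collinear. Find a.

Collinearity requires PQ × PR = 0; each component is linear in a.
The y-component gives (176)a + (-17072) = 0, so a = 97.
The remaining components then also vanish.

97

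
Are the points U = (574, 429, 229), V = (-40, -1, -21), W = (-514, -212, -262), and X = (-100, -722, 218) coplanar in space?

The four points are coplanar iff the 3×3 determinant with rows UV, UW, UX is zero.
Rows: (-614, -430, -250), (-1088, -641, -491), (-674, -1151, -11).
Expanding along the first row: (-614)(-558090) − (-430)(-318966) + (-250)(820254) = 448380.
Nonzero ⇒ not coplanar.

No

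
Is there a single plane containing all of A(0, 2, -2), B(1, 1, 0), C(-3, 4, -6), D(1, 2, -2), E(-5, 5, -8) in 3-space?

The plane through A, B, C has normal n = AB × AC = (0, -2, -1) and equation n·P = -2.
Checking the remaining points: n·D = -2, n·E = -2.
All equal -2, so all 5 points lie in one plane.

Yes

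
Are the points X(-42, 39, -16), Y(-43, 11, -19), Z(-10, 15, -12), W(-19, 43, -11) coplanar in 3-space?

A normal to the plane through X, Y, Z is n = XY × XZ = (-184, -92, 920).
The plane has equation n·P = -10580. For W: n·W = -10580.
Equal, so W lies in the plane and all four are coplanar.

Yes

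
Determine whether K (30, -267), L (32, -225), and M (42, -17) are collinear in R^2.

No

KL = (2, 42), KM = (12, 250).
If collinear, KM would be a scalar multiple of KL. But (2)·(250) ≠ (42)·(12) (difference -4), so they are not parallel; the points are not collinear.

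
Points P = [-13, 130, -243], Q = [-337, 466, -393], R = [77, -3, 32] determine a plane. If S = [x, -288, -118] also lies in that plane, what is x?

401

A normal to the plane is n = PQ × PR = (72450, 75600, 12852).
S lies in the plane iff n · PS = 0.
This gives (72450)x + (-29052450) = 0, so x = 401.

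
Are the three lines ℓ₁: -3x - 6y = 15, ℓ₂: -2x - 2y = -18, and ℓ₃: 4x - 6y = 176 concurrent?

Yes

Intersecting ℓ₁ and ℓ₂: solving the 2×2 system gives (x, y) = (23, -14).
Substitute into ℓ₃: (4)(23) + (-6)(-14) = 176.
This equals 176, so (23, -14) lies on all three lines and they are concurrent.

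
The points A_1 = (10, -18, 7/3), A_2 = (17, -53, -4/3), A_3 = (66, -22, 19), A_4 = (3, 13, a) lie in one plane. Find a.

16/3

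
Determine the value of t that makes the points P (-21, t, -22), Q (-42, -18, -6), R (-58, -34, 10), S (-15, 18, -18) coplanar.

Coplanarity ⇔ det[PQ; PR; PS] = 0.
Expanding, this is linear in t: (-240)t + (1440) = 0.
So t = 6.

6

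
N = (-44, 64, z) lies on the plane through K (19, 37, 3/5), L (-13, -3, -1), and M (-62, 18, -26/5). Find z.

-24/5

Coplanarity requires KL · (KM × KN) = 0.
KL = (-32, -40, -8/5), KM = (-81, -19, -29/5); the triple product is linear in z with coefficient -2632 and constant term -63168/5.
Setting it to zero: z = -24/5.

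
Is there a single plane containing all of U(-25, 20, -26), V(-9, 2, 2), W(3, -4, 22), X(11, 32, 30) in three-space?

A normal to the plane through U, V, W is n = UV × UW = (-192, 16, 120).
The plane has equation n·P = 2000. For X: n·X = 2000.
Equal, so X lies in the plane and all four are coplanar.

Yes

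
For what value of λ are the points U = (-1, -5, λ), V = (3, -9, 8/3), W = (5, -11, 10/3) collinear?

Collinearity requires UV × UW = 0; each component is linear in λ.
The x-component gives (-2)λ + (8/3) = 0, so λ = 4/3.
The remaining components then also vanish.

4/3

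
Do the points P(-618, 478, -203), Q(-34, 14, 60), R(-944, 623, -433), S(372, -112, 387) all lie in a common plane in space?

No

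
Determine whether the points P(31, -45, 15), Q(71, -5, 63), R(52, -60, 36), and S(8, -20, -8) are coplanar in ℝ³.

No

A normal to the plane through P, Q, R is n = PQ × PR = (1560, 168, -1440).
The plane has equation n·X = 19200. For S: n·S = 20640.
20640 ≠ 19200, so S is off the plane.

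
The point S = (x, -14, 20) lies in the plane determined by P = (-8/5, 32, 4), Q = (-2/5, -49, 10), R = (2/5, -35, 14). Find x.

The plane through P, Q, R has equation −408x + (408/5)z = 4896/5.
Substituting S: (-408)x + (1632) = 4896/5, so x = 8/5.

8/5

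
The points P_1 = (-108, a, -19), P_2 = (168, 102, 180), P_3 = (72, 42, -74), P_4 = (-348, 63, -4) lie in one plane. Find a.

57

The points are coplanar iff P_1P_2 · (P_1P_3 × P_1P_4) = 0.
Expanding, this is linear in a: (-113400)a + (6463800) = 0.
So a = 57.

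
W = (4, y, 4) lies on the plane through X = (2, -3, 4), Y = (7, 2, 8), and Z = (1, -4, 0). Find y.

The plane through X, Y, Z has equation −16x + 16y = -80.
Substituting W: (16)y + (-64) = -80, so y = -1.

-1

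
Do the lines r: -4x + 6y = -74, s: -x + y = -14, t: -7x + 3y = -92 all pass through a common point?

Intersecting r and s: solving the 2×2 system gives (x, y) = (5, -9).
Substitute into t: (-7)(5) + (3)(-9) = -62.
But t requires -92 ≠ -62, so the three lines have no common point.

No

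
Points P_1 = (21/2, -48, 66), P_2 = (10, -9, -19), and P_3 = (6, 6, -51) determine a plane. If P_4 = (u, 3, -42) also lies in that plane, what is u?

A normal to the plane is n = P_1P_2 × P_1P_3 = (27, 324, 297/2).
P_4 lies in the plane iff n · P_1P_4 = 0.
This gives (27)u + (405/2) = 0, so u = -15/2.

-15/2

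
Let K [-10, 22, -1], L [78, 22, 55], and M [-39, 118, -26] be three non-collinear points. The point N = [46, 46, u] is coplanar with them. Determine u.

A normal to the plane is n = KL × KM = (-5376, 576, 8448).
N lies in the plane iff n · KN = 0.
This gives (8448)u + (-278784) = 0, so u = 33.

33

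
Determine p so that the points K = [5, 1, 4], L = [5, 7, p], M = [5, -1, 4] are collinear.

Collinearity requires KL × KM = 0; each component is linear in p.
The x-component gives (2)p + (-8) = 0, so p = 4.
The remaining components then also vanish.

4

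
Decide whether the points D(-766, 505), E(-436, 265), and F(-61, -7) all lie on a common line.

No

DE = (330, -240), DF = (705, -512).
det[DE; DF] = (330)(-512) − (-240)(705) = 240.
The determinant is nonzero, so they are not collinear.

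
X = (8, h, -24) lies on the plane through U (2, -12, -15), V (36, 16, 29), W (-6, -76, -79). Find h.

-25

Coplanarity requires UV · (UW × UX) = 0.
UV = (34, 28, 44), UW = (-8, -64, -64); the triple product is linear in h with coefficient 1824 and constant term 45600.
Setting it to zero: h = -25.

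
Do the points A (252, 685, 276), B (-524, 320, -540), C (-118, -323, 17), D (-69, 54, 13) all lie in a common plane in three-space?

No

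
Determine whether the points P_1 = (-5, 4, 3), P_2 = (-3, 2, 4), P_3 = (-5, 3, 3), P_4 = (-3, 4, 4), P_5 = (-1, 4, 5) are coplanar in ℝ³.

Yes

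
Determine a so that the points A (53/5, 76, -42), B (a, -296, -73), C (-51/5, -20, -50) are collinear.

Collinearity requires AB × AC = 0; each component is linear in a.
The y-component gives (8)a + (560) = 0, so a = -70.
The remaining components then also vanish.

-70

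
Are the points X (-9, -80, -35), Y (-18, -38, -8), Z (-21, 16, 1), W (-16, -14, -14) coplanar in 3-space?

With X as base: XY = (-9, 42, 27), XZ = (-12, 96, 36), XW = (-7, 66, 21).
XZ × XW = (-360, 0, -120).
XY · (XZ × XW) = 0.
The scalar triple product vanishes, so the four points are coplanar.

Yes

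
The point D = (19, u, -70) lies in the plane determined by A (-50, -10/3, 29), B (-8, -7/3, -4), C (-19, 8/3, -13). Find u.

35/3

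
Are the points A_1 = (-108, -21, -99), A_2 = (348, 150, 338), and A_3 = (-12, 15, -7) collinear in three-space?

A_1A_2 = (456, 171, 437), A_1A_3 = (96, 36, 92).
Each component of A_1A_3 is 4/19 times the corresponding component of A_1A_2, so A_1A_3 = 4/19·A_1A_2 and the points are collinear.

Yes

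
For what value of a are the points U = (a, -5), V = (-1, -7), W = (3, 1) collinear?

0

Collinearity: (U − V) must be parallel to (W − V) = (4, 8).
Cross-multiplying the components: (a − (-1))·(8) = (2)·(4).
Solving gives a = 0.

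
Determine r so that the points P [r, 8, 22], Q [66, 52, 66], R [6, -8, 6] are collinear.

Direction QR = (-60, -60, -60). From the y-coordinate of P, the parameter along the line is τ = (8 − 52)/(-60) = 11/15.
Then r = 66 + 11/15·(-60) = 22.

22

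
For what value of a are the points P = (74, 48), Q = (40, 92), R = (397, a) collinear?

The three points are collinear iff det[PQ; PR] = 0.
This determinant is linear in a: (-34)a + (-12580) = 0, so a = -370.

-370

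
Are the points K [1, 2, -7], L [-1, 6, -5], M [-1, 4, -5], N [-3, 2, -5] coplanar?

The four points are coplanar iff the 3×3 determinant with rows KL, KM, KN is zero.
Rows: (-2, 4, 2), (-2, 2, 2), (-4, 0, 2).
Expanding along the first row: (-2)(4) − (4)(4) + (2)(8) = -8.
Nonzero ⇒ not coplanar.

No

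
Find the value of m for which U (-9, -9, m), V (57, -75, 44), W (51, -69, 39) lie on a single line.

Collinearity requires UV × UW = 0; each component is linear in m.
The x-component gives (6)m + (66) = 0, so m = -11.
The remaining components then also vanish.

-11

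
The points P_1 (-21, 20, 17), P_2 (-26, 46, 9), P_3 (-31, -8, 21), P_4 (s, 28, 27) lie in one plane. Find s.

19

Normal to plane P_1P_2P_3: n = (-120, 100, 400); plane equation n·P = 11320.
Requiring n·P_4 = 11320: (-120)s + (13600) = 11320.
So s = 19.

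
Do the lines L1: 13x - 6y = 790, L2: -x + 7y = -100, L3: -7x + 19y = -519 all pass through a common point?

No

Lines aᵢx + bᵢy = cᵢ with pairwise distinct directions are concurrent exactly when det[aᵢ bᵢ cᵢ] = 0.
Here the determinant is 85.
Nonzero, so no common point exists.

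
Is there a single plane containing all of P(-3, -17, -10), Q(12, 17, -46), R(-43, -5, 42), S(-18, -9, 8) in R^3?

Yes

The four points are coplanar iff the 3×3 determinant with rows PQ, PR, PS is zero.
Rows: (15, 34, -36), (-40, 12, 52), (-15, 8, 18).
Expanding along the first row: (15)(-200) − (34)(60) + (-36)(-140) = 0.
Zero determinant ⇒ coplanar.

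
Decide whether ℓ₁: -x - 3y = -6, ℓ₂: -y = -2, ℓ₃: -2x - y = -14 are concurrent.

No

The three lines meet at one point iff the augmented coefficient matrix [aᵢ bᵢ cᵢ] has rank < 3, i.e. its determinant vanishes.
Here the determinant is -12.
Nonzero, so no common point exists.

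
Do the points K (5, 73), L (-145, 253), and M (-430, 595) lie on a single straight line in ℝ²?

Yes

KL = (-150, 180), KM = (-435, 522).
det[KL; KM] = (-150)(522) − (180)(-435) = 0.
The determinant is zero, so the points are collinear.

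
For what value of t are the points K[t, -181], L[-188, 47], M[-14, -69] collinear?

Collinearity: (K − L) must be parallel to (M − L) = (174, -116).
Cross-multiplying the components: (t − (-188))·(-116) = (-228)·(174).
Solving gives t = 154.

154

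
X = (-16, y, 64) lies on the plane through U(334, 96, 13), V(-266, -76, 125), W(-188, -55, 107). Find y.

-10

The plane through U, V, W has equation 744x − 2064y + 816z = 60960.
Substituting X: (-2064)y + (40320) = 60960, so y = -10.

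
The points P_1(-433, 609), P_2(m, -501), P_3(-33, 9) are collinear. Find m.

307

The three points are collinear iff det[P_1P_2; P_1P_3] = 0.
This determinant is linear in m: (-600)m + (184200) = 0, so m = 307.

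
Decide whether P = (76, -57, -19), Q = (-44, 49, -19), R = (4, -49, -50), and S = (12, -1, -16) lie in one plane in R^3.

No

The four points are coplanar iff the 3×3 determinant with rows PQ, PR, PS is zero.
Rows: (-120, 106, 0), (-72, 8, -31), (-64, 56, 3).
Expanding along the first row: (-120)(1760) − (106)(-2200) + (0)(-3520) = 22000.
Nonzero ⇒ not coplanar.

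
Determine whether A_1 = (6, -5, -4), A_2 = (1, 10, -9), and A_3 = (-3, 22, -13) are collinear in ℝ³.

A_1A_2 = (-5, 15, -5), A_1A_3 = (-9, 27, -9).
A_1A_2 × A_1A_3 = (0, 0, 0).
The cross product vanishes, so the three points are collinear.

Yes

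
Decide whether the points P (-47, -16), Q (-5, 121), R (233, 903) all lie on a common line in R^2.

PQ = (42, 137), PR = (280, 919).
det[PQ; PR] = (42)(919) − (137)(280) = 238.
The determinant is nonzero, so they are not collinear.

No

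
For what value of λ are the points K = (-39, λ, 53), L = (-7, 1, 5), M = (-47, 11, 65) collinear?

9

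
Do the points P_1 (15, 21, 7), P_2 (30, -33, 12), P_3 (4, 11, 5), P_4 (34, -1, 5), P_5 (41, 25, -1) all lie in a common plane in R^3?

No

The plane through P_1, P_2, P_3 has normal n = P_1P_2 × P_1P_3 = (158, -25, -744) and equation n·P = -3363.
Checking the remaining points: n·P_4 = 1677, n·P_5 = 6597.
Since n·P_4 = 1677 ≠ -3363, P_4 is off the plane and the points are not all coplanar.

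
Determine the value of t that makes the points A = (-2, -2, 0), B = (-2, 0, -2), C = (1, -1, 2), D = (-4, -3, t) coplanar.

Coplanarity ⇔ det[AB; AC; AD] = 0.
Expanding, this is linear in t: (-6)t + (-6) = 0.
So t = -1.

-1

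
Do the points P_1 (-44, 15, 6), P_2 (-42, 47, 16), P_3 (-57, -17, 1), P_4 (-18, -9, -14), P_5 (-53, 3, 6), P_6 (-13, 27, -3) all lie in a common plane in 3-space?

No

The plane through P_1, P_2, P_3 has normal n = P_1P_2 × P_1P_3 = (160, -120, 352) and equation n·P = -6728.
Checking the remaining points: n·P_4 = -6728, n·P_5 = -6728, n·P_6 = -6376.
Since n·P_6 = -6376 ≠ -6728, P_6 is off the plane and the points are not all coplanar.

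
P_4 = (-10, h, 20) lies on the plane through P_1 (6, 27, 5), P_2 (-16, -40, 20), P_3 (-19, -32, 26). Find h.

-4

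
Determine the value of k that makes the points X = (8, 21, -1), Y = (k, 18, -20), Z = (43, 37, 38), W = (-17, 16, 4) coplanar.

11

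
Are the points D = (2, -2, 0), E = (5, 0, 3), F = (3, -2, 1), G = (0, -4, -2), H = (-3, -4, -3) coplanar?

The plane through D, E, F has normal n = DE × DF = (2, 0, -2) and equation n·P = 4.
Checking the remaining points: n·G = 4, n·H = 0.
Since n·H = 0 ≠ 4, H is off the plane and the points are not all coplanar.

No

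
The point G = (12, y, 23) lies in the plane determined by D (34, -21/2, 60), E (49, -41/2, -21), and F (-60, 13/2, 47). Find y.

A normal to the plane is n = DE × DF = (1507, 7809, -685).
G lies in the plane iff n · DG = 0.
This gives (7809)y + (148371/2) = 0, so y = -19/2.

-19/2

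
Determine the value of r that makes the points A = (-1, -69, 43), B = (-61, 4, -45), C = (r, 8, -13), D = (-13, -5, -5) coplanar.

-13

Coplanarity ⇔ det[AB; AC; AD] = 0.
Expanding, this is linear in r: (-2128)r + (-27664) = 0.
So r = -13.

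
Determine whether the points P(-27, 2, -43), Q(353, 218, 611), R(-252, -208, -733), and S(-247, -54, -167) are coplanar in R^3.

Yes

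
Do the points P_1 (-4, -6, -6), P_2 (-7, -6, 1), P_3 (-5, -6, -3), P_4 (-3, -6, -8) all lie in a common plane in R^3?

Yes

The four points are coplanar iff the 3×3 determinant with rows P_1P_2, P_1P_3, P_1P_4 is zero.
Rows: (-3, 0, 7), (-1, 0, 3), (1, 0, -2).
Expanding along the first row: (-3)(0) − (0)(-1) + (7)(0) = 0.
Zero determinant ⇒ coplanar.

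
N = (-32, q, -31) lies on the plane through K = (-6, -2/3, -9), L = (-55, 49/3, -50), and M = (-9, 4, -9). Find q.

Coplanarity requires KL · (KM × KN) = 0.
KL = (-49, 17, -41), KM = (-3, 14/3, 0); the triple product is linear in q with coefficient 123 and constant term -984.
Setting it to zero: q = 8.

8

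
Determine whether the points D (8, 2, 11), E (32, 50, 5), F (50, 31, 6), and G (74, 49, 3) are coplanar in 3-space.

With D as base: DE = (24, 48, -6), DF = (42, 29, -5), DG = (66, 47, -8).
DF × DG = (3, 6, 60).
DE · (DF × DG) = 0.
The scalar triple product vanishes, so the four points are coplanar.

Yes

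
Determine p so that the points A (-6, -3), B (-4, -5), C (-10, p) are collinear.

1

The three points are collinear iff det[AB; AC] = 0.
This determinant is linear in p: (2)p + (-2) = 0, so p = 1.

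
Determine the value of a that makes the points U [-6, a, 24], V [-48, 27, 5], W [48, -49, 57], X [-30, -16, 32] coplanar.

Coplanarity ⇔ det[UV; UW; UX] = 0.
Expanding, this is linear in a: (1656)a + (0) = 0.
So a = 0.

0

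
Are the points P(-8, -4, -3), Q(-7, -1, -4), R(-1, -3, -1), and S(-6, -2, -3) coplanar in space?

No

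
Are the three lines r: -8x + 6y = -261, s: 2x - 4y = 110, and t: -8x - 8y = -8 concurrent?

No

Intersecting r and s: solving the 2×2 system gives (x, y) = (96/5, -179/10).
Substitute into t: (-8)(96/5) + (-8)(-179/10) = -52/5.
But t requires -8 ≠ -52/5, so the three lines have no common point.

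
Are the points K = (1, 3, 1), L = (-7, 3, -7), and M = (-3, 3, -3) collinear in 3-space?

KL = (-8, 0, -8), KM = (-4, 0, -4).
Each component of KM is 1/2 times the corresponding component of KL, so KM = 1/2·KL and the points are collinear.

Yes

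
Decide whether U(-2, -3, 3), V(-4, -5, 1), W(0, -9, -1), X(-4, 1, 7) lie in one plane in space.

A normal to the plane through U, V, W is n = UV × UW = (-4, -12, 16).
The plane has equation n·P = 92. For X: n·X = 116.
116 ≠ 92, so X is off the plane.

No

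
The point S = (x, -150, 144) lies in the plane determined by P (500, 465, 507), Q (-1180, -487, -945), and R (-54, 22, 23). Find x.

A normal to the plane is n = PQ × PR = (-182468, -8712, 216832).
S lies in the plane iff n · PS = 0.
This gives (-182468)x + (17881864) = 0, so x = 98.

98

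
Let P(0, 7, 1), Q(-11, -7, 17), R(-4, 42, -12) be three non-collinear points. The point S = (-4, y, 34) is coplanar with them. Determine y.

The plane through P, Q, R has equation −378x − 207y − 441z = -1890.
Substituting S: (-207)y + (-13482) = -1890, so y = -56.

-56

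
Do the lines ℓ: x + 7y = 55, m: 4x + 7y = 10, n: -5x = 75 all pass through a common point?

Yes

Intersecting ℓ and m: solving the 2×2 system gives (x, y) = (-15, 10).
Substitute into n: (-5)(-15) + (0)(10) = 75.
This equals 75, so (-15, 10) lies on all three lines and they are concurrent.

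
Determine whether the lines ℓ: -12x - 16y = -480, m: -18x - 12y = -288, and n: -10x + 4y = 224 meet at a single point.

Yes

Lines aᵢx + bᵢy = cᵢ with pairwise distinct directions are concurrent exactly when det[aᵢ bᵢ cᵢ] = 0.
Here the determinant is 0.
It vanishes, so the lines are concurrent at (-8, 36).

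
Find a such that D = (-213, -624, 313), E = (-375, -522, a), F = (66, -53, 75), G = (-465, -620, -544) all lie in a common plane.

-443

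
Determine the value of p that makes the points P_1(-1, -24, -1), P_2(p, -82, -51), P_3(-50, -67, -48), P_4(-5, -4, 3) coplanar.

-47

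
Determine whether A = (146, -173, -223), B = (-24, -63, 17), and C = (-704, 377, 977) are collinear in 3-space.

Yes

AB = (-170, 110, 240), AC = (-850, 550, 1200).
Each component of AC is 5 times the corresponding component of AB, so AC = 5·AB and the points are collinear.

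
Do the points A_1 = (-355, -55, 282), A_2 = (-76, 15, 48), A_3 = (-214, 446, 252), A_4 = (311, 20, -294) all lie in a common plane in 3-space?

With A_1 as base: A_1A_2 = (279, 70, -234), A_1A_3 = (141, 501, -30), A_1A_4 = (666, 75, -576).
A_1A_3 × A_1A_4 = (-286326, 61236, -323091).
A_1A_2 · (A_1A_3 × A_1A_4) = 4860.
Since 4860 ≠ 0, the four points are not coplanar.

No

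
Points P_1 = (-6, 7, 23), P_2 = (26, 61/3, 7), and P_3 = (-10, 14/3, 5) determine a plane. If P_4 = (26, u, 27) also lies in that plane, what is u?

21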